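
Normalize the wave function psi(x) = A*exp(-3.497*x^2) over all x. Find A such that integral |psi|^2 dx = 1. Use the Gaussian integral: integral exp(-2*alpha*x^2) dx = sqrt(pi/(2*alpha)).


integral |psi|^2 dx = A^2 * sqrt(pi/(2*alpha)) = 1
A^2 = sqrt(2*alpha/pi)
= sqrt(2 * 3.497 / pi)
= 1.492065
A = sqrt(1.492065)
= 1.2215

1.2215


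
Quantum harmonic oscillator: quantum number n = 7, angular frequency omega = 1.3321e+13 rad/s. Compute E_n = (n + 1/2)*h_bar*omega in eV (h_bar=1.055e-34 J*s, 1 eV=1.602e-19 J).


E = (n + 1/2) * h_bar * omega
= (7 + 0.5) * 1.055e-34 * 1.3321e+13
= 7.5 * 1.4054e-21
= 1.0540e-20 J
= 0.0658 eV

0.0658


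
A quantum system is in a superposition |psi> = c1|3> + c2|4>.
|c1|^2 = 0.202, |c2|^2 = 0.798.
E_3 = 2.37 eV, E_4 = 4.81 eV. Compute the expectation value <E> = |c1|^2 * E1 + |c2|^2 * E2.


<E> = |c1|^2 * E1 + |c2|^2 * E2
= 0.202 * 2.37 + 0.798 * 4.81
= 0.4787 + 3.8384
= 4.3171 eV

4.3171


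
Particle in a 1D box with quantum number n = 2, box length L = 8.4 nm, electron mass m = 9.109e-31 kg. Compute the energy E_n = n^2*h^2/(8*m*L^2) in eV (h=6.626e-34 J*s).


E = n^2 * h^2 / (8 * m * L^2)
= 2^2 * (6.626e-34)^2 / (8 * 9.109e-31 * (8.4e-9)^2)
= 4 * 4.3904e-67 / (8 * 9.109e-31 * 7.0560e-17)
= 3.4154e-21 J
= 0.0213 eV

0.0213


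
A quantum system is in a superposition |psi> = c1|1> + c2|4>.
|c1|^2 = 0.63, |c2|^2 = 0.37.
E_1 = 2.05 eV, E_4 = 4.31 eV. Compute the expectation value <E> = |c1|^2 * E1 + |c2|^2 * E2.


<E> = |c1|^2 * E1 + |c2|^2 * E2
= 0.63 * 2.05 + 0.37 * 4.31
= 1.2915 + 1.5947
= 2.8862 eV

2.8862


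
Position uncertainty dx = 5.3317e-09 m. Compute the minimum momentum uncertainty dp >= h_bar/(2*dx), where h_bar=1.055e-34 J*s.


dp = h_bar / (2 * dx)
= 1.055e-34 / (2 * 5.3317e-09)
= 1.055e-34 / 1.0663e-08
= 9.8937e-27 kg*m/s

9.8937e-27


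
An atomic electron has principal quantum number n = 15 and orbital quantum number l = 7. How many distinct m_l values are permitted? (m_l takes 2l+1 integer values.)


m_l ranges from -l to +l in integer steps
So m_l goes from -7 to +7
Count = 2l + 1 = 2*7 + 1
= 15

15


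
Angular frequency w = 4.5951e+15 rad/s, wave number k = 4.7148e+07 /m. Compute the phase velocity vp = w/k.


vp = w / k
= 4.5951e+15 / 4.7148e+07
= 9.7461e+07 m/s

9.7461e+07


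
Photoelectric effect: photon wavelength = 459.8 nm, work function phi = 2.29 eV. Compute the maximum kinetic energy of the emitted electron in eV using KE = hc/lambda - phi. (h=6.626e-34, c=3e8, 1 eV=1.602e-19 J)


E_photon = hc / lambda
= (6.626e-34)(3e8) / (459.8e-9)
= 4.3232e-19 J
= 2.6986 eV
KE = E_photon - phi
= 2.6986 - 2.29
= 0.4086 eV

0.4086


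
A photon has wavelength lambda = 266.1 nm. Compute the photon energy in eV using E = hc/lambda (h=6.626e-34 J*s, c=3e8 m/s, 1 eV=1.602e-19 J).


E = hc / lambda
= (6.626e-34)(3e8) / (266.1e-9)
= 1.9878e-25 / 2.6610e-07
= 7.4701e-19 J
Converting to eV: 7.4701e-19 / 1.602e-19
= 4.663 eV

4.663


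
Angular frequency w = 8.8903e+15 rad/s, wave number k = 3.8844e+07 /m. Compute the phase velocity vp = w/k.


vp = w / k
= 8.8903e+15 / 3.8844e+07
= 2.2887e+08 m/s

2.2887e+08


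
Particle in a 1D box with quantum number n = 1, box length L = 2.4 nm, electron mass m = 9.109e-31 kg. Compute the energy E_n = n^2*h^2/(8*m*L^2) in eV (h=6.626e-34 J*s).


E = n^2 * h^2 / (8 * m * L^2)
= 1^2 * (6.626e-34)^2 / (8 * 9.109e-31 * (2.4e-9)^2)
= 1 * 4.3904e-67 / (8 * 9.109e-31 * 5.7600e-18)
= 1.0460e-20 J
= 0.0653 eV

0.0653


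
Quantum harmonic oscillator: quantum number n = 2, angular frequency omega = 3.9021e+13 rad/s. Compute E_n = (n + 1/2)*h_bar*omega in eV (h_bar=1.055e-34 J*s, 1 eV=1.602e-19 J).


E = (n + 1/2) * h_bar * omega
= (2 + 0.5) * 1.055e-34 * 3.9021e+13
= 2.5 * 4.1167e-21
= 1.0292e-20 J
= 0.0642 eV

0.0642


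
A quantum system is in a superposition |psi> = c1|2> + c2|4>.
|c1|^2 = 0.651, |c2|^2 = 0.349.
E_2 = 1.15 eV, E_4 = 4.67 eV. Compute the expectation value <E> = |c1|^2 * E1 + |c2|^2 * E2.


<E> = |c1|^2 * E1 + |c2|^2 * E2
= 0.651 * 1.15 + 0.349 * 4.67
= 0.7486 + 1.6298
= 2.3785 eV

2.3785


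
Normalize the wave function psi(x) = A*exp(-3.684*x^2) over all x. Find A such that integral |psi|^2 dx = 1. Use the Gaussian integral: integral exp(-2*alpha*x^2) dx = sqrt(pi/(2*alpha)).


integral |psi|^2 dx = A^2 * sqrt(pi/(2*alpha)) = 1
A^2 = sqrt(2*alpha/pi)
= sqrt(2 * 3.684 / pi)
= 1.53144
A = sqrt(1.53144)
= 1.2375

1.2375


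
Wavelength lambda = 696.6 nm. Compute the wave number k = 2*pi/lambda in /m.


k = 2 * pi / lambda
= 6.2832 / (696.6e-9)
= 6.2832 / 6.9660e-07
= 9.0198e+06 /m

9.0198e+06


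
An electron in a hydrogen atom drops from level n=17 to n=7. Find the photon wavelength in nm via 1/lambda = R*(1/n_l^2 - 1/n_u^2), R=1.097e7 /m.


1/lambda = R * (1/n_l^2 - 1/n_u^2)
= 1.097e7 * (1/7^2 - 1/17^2)
= 1.097e7 * (0.020408 - 0.00346)
= 1.097e7 * 0.016948
= 1.8592e+05 /m
lambda = 1 / 1.8592e+05 = 5378.6843 nm

5378.6843


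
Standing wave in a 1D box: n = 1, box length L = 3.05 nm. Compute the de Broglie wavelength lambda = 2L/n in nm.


lambda = 2L / n
= 2 * 3.05 / 1
= 6.1 / 1
= 6.1 nm

6.1


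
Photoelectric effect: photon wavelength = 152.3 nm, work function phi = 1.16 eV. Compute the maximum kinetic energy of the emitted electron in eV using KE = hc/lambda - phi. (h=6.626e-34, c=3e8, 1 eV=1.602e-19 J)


E_photon = hc / lambda
= (6.626e-34)(3e8) / (152.3e-9)
= 1.3052e-18 J
= 8.1472 eV
KE = E_photon - phi
= 8.1472 - 1.16
= 6.9872 eV

6.9872


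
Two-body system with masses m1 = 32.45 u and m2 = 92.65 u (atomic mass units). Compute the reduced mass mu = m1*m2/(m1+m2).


mu = m1 * m2 / (m1 + m2)
= 32.45 * 92.65 / (32.45 + 92.65)
= 3006.4925 / 125.1
= 24.0327 u

24.0327


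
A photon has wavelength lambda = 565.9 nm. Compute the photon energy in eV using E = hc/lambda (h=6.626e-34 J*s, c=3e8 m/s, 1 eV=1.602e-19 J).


E = hc / lambda
= (6.626e-34)(3e8) / (565.9e-9)
= 1.9878e-25 / 5.6590e-07
= 3.5126e-19 J
Converting to eV: 3.5126e-19 / 1.602e-19
= 2.1927 eV

2.1927


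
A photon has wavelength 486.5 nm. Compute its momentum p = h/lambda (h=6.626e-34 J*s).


p = h / lambda
= 6.626e-34 / (486.5e-9)
= 6.626e-34 / 4.8650e-07
= 1.3620e-27 kg*m/s

1.3620e-27


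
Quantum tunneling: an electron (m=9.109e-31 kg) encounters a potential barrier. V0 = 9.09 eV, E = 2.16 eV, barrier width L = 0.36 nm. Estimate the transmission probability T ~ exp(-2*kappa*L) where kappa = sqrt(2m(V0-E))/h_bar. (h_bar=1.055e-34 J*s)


V0 - E = 6.93 eV = 1.1102e-18 J
kappa = sqrt(2 * m * (V0-E)) / h_bar
= sqrt(2 * 9.109e-31 * 1.1102e-18) / 1.055e-34
= 1.3480e+10 /m
2*kappa*L = 2 * 1.3480e+10 * 0.36e-9
= 9.7057
T = exp(-9.7057) = 6.093327e-05

6.093327e-05


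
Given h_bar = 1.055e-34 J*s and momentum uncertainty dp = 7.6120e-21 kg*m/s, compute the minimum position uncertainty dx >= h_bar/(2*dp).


dx = h_bar / (2 * dp)
= 1.055e-34 / (2 * 7.6120e-21)
= 1.055e-34 / 1.5224e-20
= 6.9298e-15 m

6.9298e-15


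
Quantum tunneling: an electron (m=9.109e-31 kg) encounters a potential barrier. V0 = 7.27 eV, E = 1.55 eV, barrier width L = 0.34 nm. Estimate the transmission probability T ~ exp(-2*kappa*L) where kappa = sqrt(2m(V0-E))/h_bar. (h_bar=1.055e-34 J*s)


V0 - E = 5.72 eV = 9.1634e-19 J
kappa = sqrt(2 * m * (V0-E)) / h_bar
= sqrt(2 * 9.109e-31 * 9.1634e-19) / 1.055e-34
= 1.2247e+10 /m
2*kappa*L = 2 * 1.2247e+10 * 0.34e-9
= 8.3279
T = exp(-8.3279) = 2.416764e-04

2.416764e-04


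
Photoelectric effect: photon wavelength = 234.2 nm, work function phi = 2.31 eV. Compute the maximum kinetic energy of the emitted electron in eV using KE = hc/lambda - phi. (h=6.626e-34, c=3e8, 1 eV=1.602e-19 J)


E_photon = hc / lambda
= (6.626e-34)(3e8) / (234.2e-9)
= 8.4876e-19 J
= 5.2981 eV
KE = E_photon - phi
= 5.2981 - 2.31
= 2.9881 eV

2.9881


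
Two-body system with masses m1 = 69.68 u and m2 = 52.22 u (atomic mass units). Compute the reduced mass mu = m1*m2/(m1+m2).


mu = m1 * m2 / (m1 + m2)
= 69.68 * 52.22 / (69.68 + 52.22)
= 3638.6896 / 121.9
= 29.8498 u

29.8498


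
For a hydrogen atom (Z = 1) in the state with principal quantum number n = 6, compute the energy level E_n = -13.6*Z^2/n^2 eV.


E_n = -13.6 * Z^2 / n^2
= -13.6 * 1^2 / 6^2
= -13.6 * 1 / 36
= -0.3778 eV

-0.3778


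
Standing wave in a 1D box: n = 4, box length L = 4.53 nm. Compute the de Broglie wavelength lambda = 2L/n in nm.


lambda = 2L / n
= 2 * 4.53 / 4
= 9.06 / 4
= 2.265 nm

2.265


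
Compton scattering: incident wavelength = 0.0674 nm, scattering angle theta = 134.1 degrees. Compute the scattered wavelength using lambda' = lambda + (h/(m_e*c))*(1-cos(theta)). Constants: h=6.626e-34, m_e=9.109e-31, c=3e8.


Compton wavelength: h/(m_e*c) = 2.4247e-12 m
d_lambda = 2.4247e-12 * (1 - cos(134.1 deg))
= 2.4247e-12 * 1.695913
= 4.1121e-12 m = 0.004112 nm
lambda' = 0.0674 + 0.004112
= 0.071512 nm

0.071512


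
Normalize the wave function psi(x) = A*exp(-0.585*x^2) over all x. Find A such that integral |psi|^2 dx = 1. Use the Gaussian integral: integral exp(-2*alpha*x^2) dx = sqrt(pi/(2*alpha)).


integral |psi|^2 dx = A^2 * sqrt(pi/(2*alpha)) = 1
A^2 = sqrt(2*alpha/pi)
= sqrt(2 * 0.585 / pi)
= 0.610264
A = sqrt(0.610264)
= 0.7812

0.7812


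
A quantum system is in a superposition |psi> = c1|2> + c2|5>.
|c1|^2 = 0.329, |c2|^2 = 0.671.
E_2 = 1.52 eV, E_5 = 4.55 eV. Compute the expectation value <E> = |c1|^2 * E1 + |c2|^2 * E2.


<E> = |c1|^2 * E1 + |c2|^2 * E2
= 0.329 * 1.52 + 0.671 * 4.55
= 0.5001 + 3.0531
= 3.5531 eV

3.5531


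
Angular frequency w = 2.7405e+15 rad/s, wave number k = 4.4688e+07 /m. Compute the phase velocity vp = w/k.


vp = w / k
= 2.7405e+15 / 4.4688e+07
= 6.1325e+07 m/s

6.1325e+07


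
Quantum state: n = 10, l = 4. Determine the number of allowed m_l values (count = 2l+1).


m_l ranges from -l to +l in integer steps
So m_l goes from -4 to +4
Count = 2l + 1 = 2*4 + 1
= 9

9


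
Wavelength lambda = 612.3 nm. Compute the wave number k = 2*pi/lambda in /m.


k = 2 * pi / lambda
= 6.2832 / (612.3e-9)
= 6.2832 / 6.1230e-07
= 1.0262e+07 /m

1.0262e+07


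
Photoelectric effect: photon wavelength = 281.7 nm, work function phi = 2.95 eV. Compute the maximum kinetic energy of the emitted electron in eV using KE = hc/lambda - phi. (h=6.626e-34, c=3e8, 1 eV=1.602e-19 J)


E_photon = hc / lambda
= (6.626e-34)(3e8) / (281.7e-9)
= 7.0564e-19 J
= 4.4048 eV
KE = E_photon - phi
= 4.4048 - 2.95
= 1.4548 eV

1.4548


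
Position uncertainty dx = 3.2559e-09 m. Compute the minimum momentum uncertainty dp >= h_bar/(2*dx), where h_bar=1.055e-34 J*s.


dp = h_bar / (2 * dx)
= 1.055e-34 / (2 * 3.2559e-09)
= 1.055e-34 / 6.5118e-09
= 1.6201e-26 kg*m/s

1.6201e-26


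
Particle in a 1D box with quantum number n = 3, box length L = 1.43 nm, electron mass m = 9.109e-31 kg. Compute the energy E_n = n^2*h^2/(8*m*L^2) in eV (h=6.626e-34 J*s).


E = n^2 * h^2 / (8 * m * L^2)
= 3^2 * (6.626e-34)^2 / (8 * 9.109e-31 * (1.43e-9)^2)
= 9 * 4.3904e-67 / (8 * 9.109e-31 * 2.0449e-18)
= 2.6516e-19 J
= 1.6552 eV

1.6552


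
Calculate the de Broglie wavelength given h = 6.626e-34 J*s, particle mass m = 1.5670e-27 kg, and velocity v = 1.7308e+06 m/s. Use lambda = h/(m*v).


lambda = h / (m * v)
= 6.626e-34 / (1.5670e-27 * 1.7308e+06)
= 6.626e-34 / 2.7122e-21
= 2.4431e-13 m

2.4431e-13


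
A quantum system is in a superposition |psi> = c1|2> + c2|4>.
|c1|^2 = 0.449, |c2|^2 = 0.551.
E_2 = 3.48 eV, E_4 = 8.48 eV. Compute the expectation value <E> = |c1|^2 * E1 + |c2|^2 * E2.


<E> = |c1|^2 * E1 + |c2|^2 * E2
= 0.449 * 3.48 + 0.551 * 8.48
= 1.5625 + 4.6725
= 6.235 eV

6.235


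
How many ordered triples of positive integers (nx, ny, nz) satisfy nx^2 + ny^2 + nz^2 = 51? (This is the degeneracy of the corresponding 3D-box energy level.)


Enumerate all (nx, ny, nz) with nx^2 + ny^2 + nz^2 = 51:
(1,1,7)
(1,5,5)
(1,7,1)
(5,1,5)
(5,5,1)
(7,1,1)
Total degeneracy = 6

6


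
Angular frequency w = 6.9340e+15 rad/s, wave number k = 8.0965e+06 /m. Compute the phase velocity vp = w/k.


vp = w / k
= 6.9340e+15 / 8.0965e+06
= 8.5642e+08 m/s

8.5642e+08


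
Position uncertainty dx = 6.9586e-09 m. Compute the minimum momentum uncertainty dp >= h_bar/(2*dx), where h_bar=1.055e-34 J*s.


dp = h_bar / (2 * dx)
= 1.055e-34 / (2 * 6.9586e-09)
= 1.055e-34 / 1.3917e-08
= 7.5805e-27 kg*m/s

7.5805e-27


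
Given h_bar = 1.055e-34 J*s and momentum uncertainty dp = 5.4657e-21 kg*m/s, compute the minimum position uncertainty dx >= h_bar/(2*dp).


dx = h_bar / (2 * dp)
= 1.055e-34 / (2 * 5.4657e-21)
= 1.055e-34 / 1.0931e-20
= 9.6511e-15 m

9.6511e-15


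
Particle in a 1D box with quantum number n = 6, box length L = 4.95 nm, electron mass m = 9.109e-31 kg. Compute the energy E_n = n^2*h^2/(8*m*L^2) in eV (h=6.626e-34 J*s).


E = n^2 * h^2 / (8 * m * L^2)
= 6^2 * (6.626e-34)^2 / (8 * 9.109e-31 * (4.95e-9)^2)
= 36 * 4.3904e-67 / (8 * 9.109e-31 * 2.4503e-17)
= 8.8519e-20 J
= 0.5526 eV

0.5526


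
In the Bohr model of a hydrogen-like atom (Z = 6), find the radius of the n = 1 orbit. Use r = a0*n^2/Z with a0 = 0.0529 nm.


r = a0 * n^2 / Z
= 0.0529 * 1^2 / 6
= 0.0529 * 1 / 6
= 0.0088 nm

0.0088


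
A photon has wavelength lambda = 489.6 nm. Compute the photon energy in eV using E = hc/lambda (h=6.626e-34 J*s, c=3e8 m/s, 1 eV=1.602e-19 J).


E = hc / lambda
= (6.626e-34)(3e8) / (489.6e-9)
= 1.9878e-25 / 4.8960e-07
= 4.0600e-19 J
Converting to eV: 4.0600e-19 / 1.602e-19
= 2.5344 eV

2.5344


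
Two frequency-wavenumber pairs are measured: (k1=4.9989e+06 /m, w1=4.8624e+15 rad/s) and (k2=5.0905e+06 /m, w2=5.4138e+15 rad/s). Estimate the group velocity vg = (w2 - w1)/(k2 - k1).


vg = (w2 - w1) / (k2 - k1)
= (5.4138e+15 - 4.8624e+15) / (5.0905e+06 - 4.9989e+06)
= 5.5140e+14 / 9.1600e+04
= 6.0197e+09 m/s

6.0197e+09


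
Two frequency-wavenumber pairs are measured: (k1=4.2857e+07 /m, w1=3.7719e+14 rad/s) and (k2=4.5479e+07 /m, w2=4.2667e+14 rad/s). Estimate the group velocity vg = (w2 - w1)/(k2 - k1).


vg = (w2 - w1) / (k2 - k1)
= (4.2667e+14 - 3.7719e+14) / (4.5479e+07 - 4.2857e+07)
= 4.9480e+13 / 2.6220e+06
= 1.8871e+07 m/s

1.8871e+07


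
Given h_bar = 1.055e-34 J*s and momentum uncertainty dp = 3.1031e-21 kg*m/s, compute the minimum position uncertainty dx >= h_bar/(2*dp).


dx = h_bar / (2 * dp)
= 1.055e-34 / (2 * 3.1031e-21)
= 1.055e-34 / 6.2062e-21
= 1.6999e-14 m

1.6999e-14


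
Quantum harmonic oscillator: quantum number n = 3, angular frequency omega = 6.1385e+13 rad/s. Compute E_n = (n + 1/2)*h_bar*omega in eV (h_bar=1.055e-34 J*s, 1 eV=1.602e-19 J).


E = (n + 1/2) * h_bar * omega
= (3 + 0.5) * 1.055e-34 * 6.1385e+13
= 3.5 * 6.4761e-21
= 2.2666e-20 J
= 0.1415 eV

0.1415


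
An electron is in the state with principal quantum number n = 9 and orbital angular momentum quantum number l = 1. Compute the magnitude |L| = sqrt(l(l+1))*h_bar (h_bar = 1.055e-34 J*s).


L = sqrt(l*(l+1)) * h_bar
= sqrt(1 * 2) * 1.055e-34
= sqrt(2) * 1.055e-34
= 1.4142 * 1.055e-34
= 1.4920e-34 J*s

1.4920e-34


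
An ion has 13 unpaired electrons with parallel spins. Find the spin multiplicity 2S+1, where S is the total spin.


Total spin S = N * (1/2) = 13 * 0.5 = 6.5
Spin multiplicity = 2S + 1
= 2 * 6.5 + 1
= 14

14


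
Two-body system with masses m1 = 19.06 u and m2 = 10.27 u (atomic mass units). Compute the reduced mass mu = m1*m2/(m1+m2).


mu = m1 * m2 / (m1 + m2)
= 19.06 * 10.27 / (19.06 + 10.27)
= 195.7462 / 29.33
= 6.6739 u

6.6739


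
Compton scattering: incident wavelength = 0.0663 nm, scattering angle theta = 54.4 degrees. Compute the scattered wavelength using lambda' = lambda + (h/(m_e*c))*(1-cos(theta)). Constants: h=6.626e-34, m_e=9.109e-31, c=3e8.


Compton wavelength: h/(m_e*c) = 2.4247e-12 m
d_lambda = 2.4247e-12 * (1 - cos(54.4 deg))
= 2.4247e-12 * 0.417877
= 1.0132e-12 m = 0.001013 nm
lambda' = 0.0663 + 0.001013
= 0.067313 nm

0.067313


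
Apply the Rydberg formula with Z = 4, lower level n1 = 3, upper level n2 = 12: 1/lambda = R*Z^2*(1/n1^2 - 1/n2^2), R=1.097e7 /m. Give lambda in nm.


1/lambda = R * Z^2 * (1/n1^2 - 1/n2^2)
= 1.097e7 * 4^2 * (1/3^2 - 1/12^2)
= 1.097e7 * 16 * (0.111111 - 0.006944)
= 1.8283e+07 /m
lambda = 1 / 1.8283e+07
= 54.6946 nm

54.6946


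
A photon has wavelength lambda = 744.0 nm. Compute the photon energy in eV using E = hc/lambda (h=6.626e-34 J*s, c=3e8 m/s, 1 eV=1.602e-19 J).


E = hc / lambda
= (6.626e-34)(3e8) / (744.0e-9)
= 1.9878e-25 / 7.4400e-07
= 2.6718e-19 J
Converting to eV: 2.6718e-19 / 1.602e-19
= 1.6678 eV

1.6678


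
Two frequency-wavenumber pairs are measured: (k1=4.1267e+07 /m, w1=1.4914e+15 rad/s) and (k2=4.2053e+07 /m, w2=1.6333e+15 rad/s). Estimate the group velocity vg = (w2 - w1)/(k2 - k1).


vg = (w2 - w1) / (k2 - k1)
= (1.6333e+15 - 1.4914e+15) / (4.2053e+07 - 4.1267e+07)
= 1.4190e+14 / 7.8600e+05
= 1.8053e+08 m/s

1.8053e+08


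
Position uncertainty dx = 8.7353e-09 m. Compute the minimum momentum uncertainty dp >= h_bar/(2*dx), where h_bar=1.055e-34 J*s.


dp = h_bar / (2 * dx)
= 1.055e-34 / (2 * 8.7353e-09)
= 1.055e-34 / 1.7471e-08
= 6.0387e-27 kg*m/s

6.0387e-27


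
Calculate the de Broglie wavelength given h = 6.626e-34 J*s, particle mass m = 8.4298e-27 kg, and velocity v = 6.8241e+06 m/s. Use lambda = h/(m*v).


lambda = h / (m * v)
= 6.626e-34 / (8.4298e-27 * 6.8241e+06)
= 6.626e-34 / 5.7526e-20
= 1.1518e-14 m

1.1518e-14


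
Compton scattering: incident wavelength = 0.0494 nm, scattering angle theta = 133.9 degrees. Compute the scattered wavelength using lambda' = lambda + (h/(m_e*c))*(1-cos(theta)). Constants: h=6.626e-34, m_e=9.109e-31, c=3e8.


Compton wavelength: h/(m_e*c) = 2.4247e-12 m
d_lambda = 2.4247e-12 * (1 - cos(133.9 deg))
= 2.4247e-12 * 1.693402
= 4.1060e-12 m = 0.004106 nm
lambda' = 0.0494 + 0.004106
= 0.053506 nm

0.053506


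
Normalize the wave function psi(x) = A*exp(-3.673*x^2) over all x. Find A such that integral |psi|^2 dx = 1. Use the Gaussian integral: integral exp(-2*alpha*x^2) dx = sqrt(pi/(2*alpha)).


integral |psi|^2 dx = A^2 * sqrt(pi/(2*alpha)) = 1
A^2 = sqrt(2*alpha/pi)
= sqrt(2 * 3.673 / pi)
= 1.529152
A = sqrt(1.529152)
= 1.2366

1.2366


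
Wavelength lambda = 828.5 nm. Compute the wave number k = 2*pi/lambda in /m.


k = 2 * pi / lambda
= 6.2832 / (828.5e-9)
= 6.2832 / 8.2850e-07
= 7.5838e+06 /m

7.5838e+06


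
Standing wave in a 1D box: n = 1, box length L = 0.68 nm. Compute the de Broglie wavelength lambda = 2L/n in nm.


lambda = 2L / n
= 2 * 0.68 / 1
= 1.36 / 1
= 1.36 nm

1.36


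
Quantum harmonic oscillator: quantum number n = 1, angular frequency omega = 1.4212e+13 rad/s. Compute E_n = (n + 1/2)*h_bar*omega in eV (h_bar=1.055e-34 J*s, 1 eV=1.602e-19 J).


E = (n + 1/2) * h_bar * omega
= (1 + 0.5) * 1.055e-34 * 1.4212e+13
= 1.5 * 1.4994e-21
= 2.2490e-21 J
= 0.014 eV

0.014


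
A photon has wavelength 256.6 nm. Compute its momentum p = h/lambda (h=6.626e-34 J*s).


p = h / lambda
= 6.626e-34 / (256.6e-9)
= 6.626e-34 / 2.5660e-07
= 2.5822e-27 kg*m/s

2.5822e-27


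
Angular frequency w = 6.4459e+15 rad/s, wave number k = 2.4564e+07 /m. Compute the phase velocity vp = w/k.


vp = w / k
= 6.4459e+15 / 2.4564e+07
= 2.6241e+08 m/s

2.6241e+08


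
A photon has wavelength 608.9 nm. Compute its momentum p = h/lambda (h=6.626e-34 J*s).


p = h / lambda
= 6.626e-34 / (608.9e-9)
= 6.626e-34 / 6.0890e-07
= 1.0882e-27 kg*m/s

1.0882e-27


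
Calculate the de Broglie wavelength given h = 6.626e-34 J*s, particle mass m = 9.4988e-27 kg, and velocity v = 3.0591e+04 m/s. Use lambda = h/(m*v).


lambda = h / (m * v)
= 6.626e-34 / (9.4988e-27 * 3.0591e+04)
= 6.626e-34 / 2.9058e-22
= 2.2803e-12 m

2.2803e-12


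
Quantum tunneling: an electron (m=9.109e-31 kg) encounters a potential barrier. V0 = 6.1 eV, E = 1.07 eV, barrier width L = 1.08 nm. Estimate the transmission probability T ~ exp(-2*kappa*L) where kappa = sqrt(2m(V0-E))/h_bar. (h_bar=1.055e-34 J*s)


V0 - E = 5.03 eV = 8.0581e-19 J
kappa = sqrt(2 * m * (V0-E)) / h_bar
= sqrt(2 * 9.109e-31 * 8.0581e-19) / 1.055e-34
= 1.1485e+10 /m
2*kappa*L = 2 * 1.1485e+10 * 1.08e-9
= 24.8066
T = exp(-24.8066) = 1.685153e-11

1.685153e-11


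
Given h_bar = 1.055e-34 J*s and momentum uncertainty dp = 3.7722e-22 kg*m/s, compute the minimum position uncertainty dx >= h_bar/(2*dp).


dx = h_bar / (2 * dp)
= 1.055e-34 / (2 * 3.7722e-22)
= 1.055e-34 / 7.5444e-22
= 1.3984e-13 m

1.3984e-13


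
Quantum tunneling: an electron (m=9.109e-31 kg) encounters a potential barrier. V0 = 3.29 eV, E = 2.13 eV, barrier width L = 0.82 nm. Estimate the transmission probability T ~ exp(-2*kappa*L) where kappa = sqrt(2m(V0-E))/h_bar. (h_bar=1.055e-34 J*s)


V0 - E = 1.16 eV = 1.8583e-19 J
kappa = sqrt(2 * m * (V0-E)) / h_bar
= sqrt(2 * 9.109e-31 * 1.8583e-19) / 1.055e-34
= 5.5152e+09 /m
2*kappa*L = 2 * 5.5152e+09 * 0.82e-9
= 9.0449
T = exp(-9.0449) = 1.179956e-04

1.179956e-04


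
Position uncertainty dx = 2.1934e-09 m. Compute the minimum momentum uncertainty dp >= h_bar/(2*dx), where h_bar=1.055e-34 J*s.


dp = h_bar / (2 * dx)
= 1.055e-34 / (2 * 2.1934e-09)
= 1.055e-34 / 4.3868e-09
= 2.4049e-26 kg*m/s

2.4049e-26


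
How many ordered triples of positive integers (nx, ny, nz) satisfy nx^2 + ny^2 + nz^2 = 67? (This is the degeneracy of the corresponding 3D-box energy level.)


Enumerate all (nx, ny, nz) with nx^2 + ny^2 + nz^2 = 67:
(3,3,7)
(3,7,3)
(7,3,3)
Total degeneracy = 3

3


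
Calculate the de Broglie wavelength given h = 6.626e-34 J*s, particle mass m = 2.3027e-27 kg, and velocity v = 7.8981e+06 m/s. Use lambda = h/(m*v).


lambda = h / (m * v)
= 6.626e-34 / (2.3027e-27 * 7.8981e+06)
= 6.626e-34 / 1.8187e-20
= 3.6433e-14 m

3.6433e-14


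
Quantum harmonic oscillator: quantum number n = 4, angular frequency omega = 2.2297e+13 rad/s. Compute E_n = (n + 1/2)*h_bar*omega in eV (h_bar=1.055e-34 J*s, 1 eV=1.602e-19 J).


E = (n + 1/2) * h_bar * omega
= (4 + 0.5) * 1.055e-34 * 2.2297e+13
= 4.5 * 2.3523e-21
= 1.0586e-20 J
= 0.0661 eV

0.0661


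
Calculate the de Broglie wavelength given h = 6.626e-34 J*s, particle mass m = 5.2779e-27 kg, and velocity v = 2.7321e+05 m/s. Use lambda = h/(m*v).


lambda = h / (m * v)
= 6.626e-34 / (5.2779e-27 * 2.7321e+05)
= 6.626e-34 / 1.4420e-21
= 4.5951e-13 m

4.5951e-13


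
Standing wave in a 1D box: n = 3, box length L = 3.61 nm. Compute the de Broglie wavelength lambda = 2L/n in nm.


lambda = 2L / n
= 2 * 3.61 / 3
= 7.22 / 3
= 2.4067 nm

2.4067


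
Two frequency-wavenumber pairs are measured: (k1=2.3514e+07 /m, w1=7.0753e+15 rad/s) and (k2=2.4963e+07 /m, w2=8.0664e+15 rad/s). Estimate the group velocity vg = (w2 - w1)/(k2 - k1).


vg = (w2 - w1) / (k2 - k1)
= (8.0664e+15 - 7.0753e+15) / (2.4963e+07 - 2.3514e+07)
= 9.9110e+14 / 1.4490e+06
= 6.8399e+08 m/s

6.8399e+08


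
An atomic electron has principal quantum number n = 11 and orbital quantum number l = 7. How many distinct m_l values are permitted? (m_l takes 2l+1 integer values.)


m_l ranges from -l to +l in integer steps
So m_l goes from -7 to +7
Count = 2l + 1 = 2*7 + 1
= 15

15


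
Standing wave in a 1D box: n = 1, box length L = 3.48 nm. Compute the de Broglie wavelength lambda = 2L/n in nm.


lambda = 2L / n
= 2 * 3.48 / 1
= 6.96 / 1
= 6.96 nm

6.96


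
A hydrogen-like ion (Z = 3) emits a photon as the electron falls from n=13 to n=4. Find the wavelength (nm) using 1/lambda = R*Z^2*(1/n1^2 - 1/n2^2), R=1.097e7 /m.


1/lambda = R * Z^2 * (1/n1^2 - 1/n2^2)
= 1.097e7 * 3^2 * (1/4^2 - 1/13^2)
= 1.097e7 * 9 * (0.0625 - 0.005917)
= 5.5864e+06 /m
lambda = 1 / 5.5864e+06
= 179.0054 nm

179.0054


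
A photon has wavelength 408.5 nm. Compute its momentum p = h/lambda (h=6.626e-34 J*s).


p = h / lambda
= 6.626e-34 / (408.5e-9)
= 6.626e-34 / 4.0850e-07
= 1.6220e-27 kg*m/s

1.6220e-27


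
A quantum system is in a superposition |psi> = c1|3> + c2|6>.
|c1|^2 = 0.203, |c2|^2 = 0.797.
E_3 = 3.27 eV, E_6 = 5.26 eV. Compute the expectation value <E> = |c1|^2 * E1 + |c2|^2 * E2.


<E> = |c1|^2 * E1 + |c2|^2 * E2
= 0.203 * 3.27 + 0.797 * 5.26
= 0.6638 + 4.1922
= 4.856 eV

4.856


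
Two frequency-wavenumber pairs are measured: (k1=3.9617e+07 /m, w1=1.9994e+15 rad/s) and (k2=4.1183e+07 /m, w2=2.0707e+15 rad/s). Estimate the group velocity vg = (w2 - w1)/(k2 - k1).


vg = (w2 - w1) / (k2 - k1)
= (2.0707e+15 - 1.9994e+15) / (4.1183e+07 - 3.9617e+07)
= 7.1300e+13 / 1.5660e+06
= 4.5530e+07 m/s

4.5530e+07


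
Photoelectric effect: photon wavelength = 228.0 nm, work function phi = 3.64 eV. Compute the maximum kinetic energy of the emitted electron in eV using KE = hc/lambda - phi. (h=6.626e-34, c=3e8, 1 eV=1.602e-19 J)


E_photon = hc / lambda
= (6.626e-34)(3e8) / (228.0e-9)
= 8.7184e-19 J
= 5.4422 eV
KE = E_photon - phi
= 5.4422 - 3.64
= 1.8022 eV

1.8022


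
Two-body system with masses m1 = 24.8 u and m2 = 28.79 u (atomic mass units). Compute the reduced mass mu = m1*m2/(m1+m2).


mu = m1 * m2 / (m1 + m2)
= 24.8 * 28.79 / (24.8 + 28.79)
= 713.992 / 53.59
= 13.3232 u

13.3232


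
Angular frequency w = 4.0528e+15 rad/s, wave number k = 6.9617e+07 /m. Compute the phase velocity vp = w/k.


vp = w / k
= 4.0528e+15 / 6.9617e+07
= 5.8216e+07 m/s

5.8216e+07


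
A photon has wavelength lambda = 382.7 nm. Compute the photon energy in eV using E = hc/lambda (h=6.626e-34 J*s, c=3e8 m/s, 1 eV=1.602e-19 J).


E = hc / lambda
= (6.626e-34)(3e8) / (382.7e-9)
= 1.9878e-25 / 3.8270e-07
= 5.1941e-19 J
Converting to eV: 5.1941e-19 / 1.602e-19
= 3.2423 eV

3.2423


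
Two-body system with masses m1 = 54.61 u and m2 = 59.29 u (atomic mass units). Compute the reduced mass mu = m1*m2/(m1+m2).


mu = m1 * m2 / (m1 + m2)
= 54.61 * 59.29 / (54.61 + 59.29)
= 3237.8269 / 113.9
= 28.4269 u

28.4269


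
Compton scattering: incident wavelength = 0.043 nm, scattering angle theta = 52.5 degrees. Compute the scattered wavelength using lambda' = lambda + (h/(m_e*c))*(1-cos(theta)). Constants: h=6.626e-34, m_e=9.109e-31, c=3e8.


Compton wavelength: h/(m_e*c) = 2.4247e-12 m
d_lambda = 2.4247e-12 * (1 - cos(52.5 deg))
= 2.4247e-12 * 0.391239
= 9.4864e-13 m = 0.000949 nm
lambda' = 0.043 + 0.000949
= 0.043949 nm

0.043949


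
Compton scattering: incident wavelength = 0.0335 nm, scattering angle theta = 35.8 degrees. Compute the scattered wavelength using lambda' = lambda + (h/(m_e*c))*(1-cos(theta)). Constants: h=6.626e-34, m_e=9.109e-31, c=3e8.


Compton wavelength: h/(m_e*c) = 2.4247e-12 m
d_lambda = 2.4247e-12 * (1 - cos(35.8 deg))
= 2.4247e-12 * 0.188936
= 4.5812e-13 m = 0.000458 nm
lambda' = 0.0335 + 0.000458
= 0.033958 nm

0.033958


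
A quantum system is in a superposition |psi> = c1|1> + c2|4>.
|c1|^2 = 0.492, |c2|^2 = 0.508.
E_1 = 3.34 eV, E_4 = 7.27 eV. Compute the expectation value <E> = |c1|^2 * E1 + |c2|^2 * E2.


<E> = |c1|^2 * E1 + |c2|^2 * E2
= 0.492 * 3.34 + 0.508 * 7.27
= 1.6433 + 3.6932
= 5.3364 eV

5.3364


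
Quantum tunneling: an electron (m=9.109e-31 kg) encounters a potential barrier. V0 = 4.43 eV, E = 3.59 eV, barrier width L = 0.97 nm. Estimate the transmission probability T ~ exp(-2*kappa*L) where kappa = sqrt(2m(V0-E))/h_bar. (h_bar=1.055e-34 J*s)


V0 - E = 0.84 eV = 1.3457e-19 J
kappa = sqrt(2 * m * (V0-E)) / h_bar
= sqrt(2 * 9.109e-31 * 1.3457e-19) / 1.055e-34
= 4.6932e+09 /m
2*kappa*L = 2 * 4.6932e+09 * 0.97e-9
= 9.1048
T = exp(-9.1048) = 1.111308e-04

1.111308e-04


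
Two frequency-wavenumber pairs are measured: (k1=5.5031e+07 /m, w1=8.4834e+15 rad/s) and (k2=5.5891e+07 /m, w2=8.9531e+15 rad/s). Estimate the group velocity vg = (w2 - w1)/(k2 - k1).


vg = (w2 - w1) / (k2 - k1)
= (8.9531e+15 - 8.4834e+15) / (5.5891e+07 - 5.5031e+07)
= 4.6970e+14 / 8.6000e+05
= 5.4616e+08 m/s

5.4616e+08


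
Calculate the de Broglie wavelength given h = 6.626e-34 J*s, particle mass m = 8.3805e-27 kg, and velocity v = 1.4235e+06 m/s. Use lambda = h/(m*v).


lambda = h / (m * v)
= 6.626e-34 / (8.3805e-27 * 1.4235e+06)
= 6.626e-34 / 1.1930e-20
= 5.5542e-14 m

5.5542e-14


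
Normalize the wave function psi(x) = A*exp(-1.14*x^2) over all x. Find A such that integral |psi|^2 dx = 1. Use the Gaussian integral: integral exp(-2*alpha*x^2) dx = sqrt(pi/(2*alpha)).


integral |psi|^2 dx = A^2 * sqrt(pi/(2*alpha)) = 1
A^2 = sqrt(2*alpha/pi)
= sqrt(2 * 1.14 / pi)
= 0.851908
A = sqrt(0.851908)
= 0.923

0.923


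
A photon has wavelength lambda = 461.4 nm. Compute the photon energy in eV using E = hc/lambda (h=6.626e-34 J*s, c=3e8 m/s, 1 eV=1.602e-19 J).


E = hc / lambda
= (6.626e-34)(3e8) / (461.4e-9)
= 1.9878e-25 / 4.6140e-07
= 4.3082e-19 J
Converting to eV: 4.3082e-19 / 1.602e-19
= 2.6893 eV

2.6893


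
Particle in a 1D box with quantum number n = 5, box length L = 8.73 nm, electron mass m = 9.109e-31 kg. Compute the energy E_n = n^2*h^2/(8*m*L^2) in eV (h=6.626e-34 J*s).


E = n^2 * h^2 / (8 * m * L^2)
= 5^2 * (6.626e-34)^2 / (8 * 9.109e-31 * (8.73e-9)^2)
= 25 * 4.3904e-67 / (8 * 9.109e-31 * 7.6213e-17)
= 1.9763e-20 J
= 0.1234 eV

0.1234


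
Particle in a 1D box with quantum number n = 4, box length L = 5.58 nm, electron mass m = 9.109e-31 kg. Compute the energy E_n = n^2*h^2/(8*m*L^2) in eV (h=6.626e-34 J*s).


E = n^2 * h^2 / (8 * m * L^2)
= 4^2 * (6.626e-34)^2 / (8 * 9.109e-31 * (5.58e-9)^2)
= 16 * 4.3904e-67 / (8 * 9.109e-31 * 3.1136e-17)
= 3.0959e-20 J
= 0.1933 eV

0.1933


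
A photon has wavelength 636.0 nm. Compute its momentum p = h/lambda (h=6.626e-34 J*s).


p = h / lambda
= 6.626e-34 / (636.0e-9)
= 6.626e-34 / 6.3600e-07
= 1.0418e-27 kg*m/s

1.0418e-27


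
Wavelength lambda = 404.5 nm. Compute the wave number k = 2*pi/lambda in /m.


k = 2 * pi / lambda
= 6.2832 / (404.5e-9)
= 6.2832 / 4.0450e-07
= 1.5533e+07 /m

1.5533e+07


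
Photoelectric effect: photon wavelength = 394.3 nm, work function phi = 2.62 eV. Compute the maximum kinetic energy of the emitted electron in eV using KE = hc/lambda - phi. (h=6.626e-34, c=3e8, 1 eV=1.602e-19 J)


E_photon = hc / lambda
= (6.626e-34)(3e8) / (394.3e-9)
= 5.0413e-19 J
= 3.1469 eV
KE = E_photon - phi
= 3.1469 - 2.62
= 0.5269 eV

0.5269


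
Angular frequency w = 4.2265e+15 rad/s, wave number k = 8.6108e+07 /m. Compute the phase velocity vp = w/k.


vp = w / k
= 4.2265e+15 / 8.6108e+07
= 4.9084e+07 m/s

4.9084e+07


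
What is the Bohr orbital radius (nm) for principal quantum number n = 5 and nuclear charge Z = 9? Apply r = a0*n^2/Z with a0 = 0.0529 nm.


r = a0 * n^2 / Z
= 0.0529 * 5^2 / 9
= 0.0529 * 25 / 9
= 0.1469 nm

0.1469


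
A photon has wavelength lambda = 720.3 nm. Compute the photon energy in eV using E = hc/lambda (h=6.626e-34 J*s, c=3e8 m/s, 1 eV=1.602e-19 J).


E = hc / lambda
= (6.626e-34)(3e8) / (720.3e-9)
= 1.9878e-25 / 7.2030e-07
= 2.7597e-19 J
Converting to eV: 2.7597e-19 / 1.602e-19
= 1.7226 eV

1.7226


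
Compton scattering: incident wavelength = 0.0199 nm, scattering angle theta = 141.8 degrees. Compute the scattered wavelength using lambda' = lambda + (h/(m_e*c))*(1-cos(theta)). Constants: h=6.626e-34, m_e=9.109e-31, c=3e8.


Compton wavelength: h/(m_e*c) = 2.4247e-12 m
d_lambda = 2.4247e-12 * (1 - cos(141.8 deg))
= 2.4247e-12 * 1.785857
= 4.3302e-12 m = 0.00433 nm
lambda' = 0.0199 + 0.00433
= 0.02423 nm

0.02423


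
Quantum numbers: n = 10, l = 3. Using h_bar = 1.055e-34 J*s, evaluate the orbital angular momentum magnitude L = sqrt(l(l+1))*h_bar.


L = sqrt(l*(l+1)) * h_bar
= sqrt(3 * 4) * 1.055e-34
= sqrt(12) * 1.055e-34
= 3.4641 * 1.055e-34
= 3.6546e-34 J*s

3.6546e-34


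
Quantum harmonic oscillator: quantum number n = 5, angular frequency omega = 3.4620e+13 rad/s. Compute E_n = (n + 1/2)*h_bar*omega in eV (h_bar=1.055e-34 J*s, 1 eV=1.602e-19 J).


E = (n + 1/2) * h_bar * omega
= (5 + 0.5) * 1.055e-34 * 3.4620e+13
= 5.5 * 3.6524e-21
= 2.0088e-20 J
= 0.1254 eV

0.1254


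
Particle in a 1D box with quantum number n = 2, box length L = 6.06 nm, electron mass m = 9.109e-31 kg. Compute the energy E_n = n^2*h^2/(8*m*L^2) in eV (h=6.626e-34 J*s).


E = n^2 * h^2 / (8 * m * L^2)
= 2^2 * (6.626e-34)^2 / (8 * 9.109e-31 * (6.06e-9)^2)
= 4 * 4.3904e-67 / (8 * 9.109e-31 * 3.6724e-17)
= 6.5623e-21 J
= 0.041 eV

0.041


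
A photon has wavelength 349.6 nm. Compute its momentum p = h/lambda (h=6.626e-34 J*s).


p = h / lambda
= 6.626e-34 / (349.6e-9)
= 6.626e-34 / 3.4960e-07
= 1.8953e-27 kg*m/s

1.8953e-27


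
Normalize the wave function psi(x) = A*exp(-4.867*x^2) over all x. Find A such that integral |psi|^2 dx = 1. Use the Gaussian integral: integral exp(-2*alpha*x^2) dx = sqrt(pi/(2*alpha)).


integral |psi|^2 dx = A^2 * sqrt(pi/(2*alpha)) = 1
A^2 = sqrt(2*alpha/pi)
= sqrt(2 * 4.867 / pi)
= 1.760235
A = sqrt(1.760235)
= 1.3267

1.3267


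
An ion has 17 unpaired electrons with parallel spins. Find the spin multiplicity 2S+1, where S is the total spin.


Total spin S = N * (1/2) = 17 * 0.5 = 8.5
Spin multiplicity = 2S + 1
= 2 * 8.5 + 1
= 18

18


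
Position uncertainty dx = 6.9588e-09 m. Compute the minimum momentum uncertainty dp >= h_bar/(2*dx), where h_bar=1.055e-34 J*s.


dp = h_bar / (2 * dx)
= 1.055e-34 / (2 * 6.9588e-09)
= 1.055e-34 / 1.3918e-08
= 7.5803e-27 kg*m/s

7.5803e-27


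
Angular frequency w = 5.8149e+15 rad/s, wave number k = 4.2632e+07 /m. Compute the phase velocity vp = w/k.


vp = w / k
= 5.8149e+15 / 4.2632e+07
= 1.3640e+08 m/s

1.3640e+08


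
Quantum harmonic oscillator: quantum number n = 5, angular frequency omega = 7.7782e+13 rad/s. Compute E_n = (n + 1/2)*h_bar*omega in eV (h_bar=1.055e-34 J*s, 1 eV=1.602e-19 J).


E = (n + 1/2) * h_bar * omega
= (5 + 0.5) * 1.055e-34 * 7.7782e+13
= 5.5 * 8.2060e-21
= 4.5133e-20 J
= 0.2817 eV

0.2817


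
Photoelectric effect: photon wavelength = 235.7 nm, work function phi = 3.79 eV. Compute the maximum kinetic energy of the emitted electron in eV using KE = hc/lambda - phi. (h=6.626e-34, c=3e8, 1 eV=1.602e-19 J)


E_photon = hc / lambda
= (6.626e-34)(3e8) / (235.7e-9)
= 8.4336e-19 J
= 5.2644 eV
KE = E_photon - phi
= 5.2644 - 3.79
= 1.4744 eV

1.4744


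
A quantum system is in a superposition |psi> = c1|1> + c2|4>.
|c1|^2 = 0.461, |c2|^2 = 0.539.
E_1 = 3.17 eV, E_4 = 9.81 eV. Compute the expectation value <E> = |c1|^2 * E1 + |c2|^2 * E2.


<E> = |c1|^2 * E1 + |c2|^2 * E2
= 0.461 * 3.17 + 0.539 * 9.81
= 1.4614 + 5.2876
= 6.749 eV

6.749


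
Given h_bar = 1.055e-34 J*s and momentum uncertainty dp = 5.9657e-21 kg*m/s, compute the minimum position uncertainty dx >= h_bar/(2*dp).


dx = h_bar / (2 * dp)
= 1.055e-34 / (2 * 5.9657e-21)
= 1.055e-34 / 1.1931e-20
= 8.8422e-15 m

8.8422e-15


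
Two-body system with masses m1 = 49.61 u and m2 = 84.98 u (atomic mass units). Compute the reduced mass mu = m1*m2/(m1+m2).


mu = m1 * m2 / (m1 + m2)
= 49.61 * 84.98 / (49.61 + 84.98)
= 4215.8578 / 134.59
= 31.3237 u

31.3237


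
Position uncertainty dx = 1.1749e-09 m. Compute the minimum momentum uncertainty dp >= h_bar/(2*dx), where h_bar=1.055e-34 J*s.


dp = h_bar / (2 * dx)
= 1.055e-34 / (2 * 1.1749e-09)
= 1.055e-34 / 2.3498e-09
= 4.4897e-26 kg*m/s

4.4897e-26


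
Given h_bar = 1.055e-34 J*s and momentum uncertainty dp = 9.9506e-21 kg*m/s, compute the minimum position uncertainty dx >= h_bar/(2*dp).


dx = h_bar / (2 * dp)
= 1.055e-34 / (2 * 9.9506e-21)
= 1.055e-34 / 1.9901e-20
= 5.3012e-15 m

5.3012e-15


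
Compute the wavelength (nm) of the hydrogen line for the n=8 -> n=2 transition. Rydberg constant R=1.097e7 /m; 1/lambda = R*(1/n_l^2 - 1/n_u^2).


1/lambda = R * (1/n_l^2 - 1/n_u^2)
= 1.097e7 * (1/2^2 - 1/8^2)
= 1.097e7 * (0.25 - 0.015625)
= 1.097e7 * 0.234375
= 2.5711e+06 /m
lambda = 1 / 2.5711e+06 = 388.9395 nm

388.9395


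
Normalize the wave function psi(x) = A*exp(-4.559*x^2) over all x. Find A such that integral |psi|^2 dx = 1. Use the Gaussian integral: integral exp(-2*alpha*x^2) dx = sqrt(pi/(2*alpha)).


integral |psi|^2 dx = A^2 * sqrt(pi/(2*alpha)) = 1
A^2 = sqrt(2*alpha/pi)
= sqrt(2 * 4.559 / pi)
= 1.703628
A = sqrt(1.703628)
= 1.3052

1.3052


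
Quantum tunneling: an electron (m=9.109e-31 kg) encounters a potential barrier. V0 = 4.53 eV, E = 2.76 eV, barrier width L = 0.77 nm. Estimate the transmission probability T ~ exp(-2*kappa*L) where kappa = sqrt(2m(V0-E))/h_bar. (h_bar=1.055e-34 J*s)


V0 - E = 1.77 eV = 2.8355e-19 J
kappa = sqrt(2 * m * (V0-E)) / h_bar
= sqrt(2 * 9.109e-31 * 2.8355e-19) / 1.055e-34
= 6.8126e+09 /m
2*kappa*L = 2 * 6.8126e+09 * 0.77e-9
= 10.4915
T = exp(-10.4915) = 2.777224e-05

2.777224e-05


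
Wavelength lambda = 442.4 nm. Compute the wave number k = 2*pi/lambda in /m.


k = 2 * pi / lambda
= 6.2832 / (442.4e-9)
= 6.2832 / 4.4240e-07
= 1.4202e+07 /m

1.4202e+07


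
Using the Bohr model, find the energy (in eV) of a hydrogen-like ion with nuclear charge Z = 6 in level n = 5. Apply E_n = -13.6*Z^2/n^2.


E_n = -13.6 * Z^2 / n^2
= -13.6 * 6^2 / 5^2
= -13.6 * 36 / 25
= -19.584 eV

-19.584


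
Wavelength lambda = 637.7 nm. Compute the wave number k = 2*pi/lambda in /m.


k = 2 * pi / lambda
= 6.2832 / (637.7e-9)
= 6.2832 / 6.3770e-07
= 9.8529e+06 /m

9.8529e+06


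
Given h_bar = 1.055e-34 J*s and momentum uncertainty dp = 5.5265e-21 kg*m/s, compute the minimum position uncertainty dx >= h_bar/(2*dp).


dx = h_bar / (2 * dp)
= 1.055e-34 / (2 * 5.5265e-21)
= 1.055e-34 / 1.1053e-20
= 9.5449e-15 m

9.5449e-15


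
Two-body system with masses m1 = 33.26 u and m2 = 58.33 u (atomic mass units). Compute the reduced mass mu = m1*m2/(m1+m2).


mu = m1 * m2 / (m1 + m2)
= 33.26 * 58.33 / (33.26 + 58.33)
= 1940.0558 / 91.59
= 21.182 u

21.182


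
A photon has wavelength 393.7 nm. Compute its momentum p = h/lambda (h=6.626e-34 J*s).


p = h / lambda
= 6.626e-34 / (393.7e-9)
= 6.626e-34 / 3.9370e-07
= 1.6830e-27 kg*m/s

1.6830e-27


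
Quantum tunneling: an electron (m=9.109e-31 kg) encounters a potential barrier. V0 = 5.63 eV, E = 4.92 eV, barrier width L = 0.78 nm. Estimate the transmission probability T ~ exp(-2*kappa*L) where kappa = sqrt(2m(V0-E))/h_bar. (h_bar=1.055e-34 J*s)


V0 - E = 0.71 eV = 1.1374e-19 J
kappa = sqrt(2 * m * (V0-E)) / h_bar
= sqrt(2 * 9.109e-31 * 1.1374e-19) / 1.055e-34
= 4.3148e+09 /m
2*kappa*L = 2 * 4.3148e+09 * 0.78e-9
= 6.7311
T = exp(-6.7311) = 1.193277e-03

1.193277e-03


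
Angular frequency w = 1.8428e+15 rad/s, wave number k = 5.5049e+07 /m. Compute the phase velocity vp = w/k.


vp = w / k
= 1.8428e+15 / 5.5049e+07
= 3.3476e+07 m/s

3.3476e+07


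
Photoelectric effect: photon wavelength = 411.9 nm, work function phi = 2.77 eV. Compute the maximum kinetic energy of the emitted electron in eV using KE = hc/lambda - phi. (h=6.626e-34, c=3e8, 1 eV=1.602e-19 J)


E_photon = hc / lambda
= (6.626e-34)(3e8) / (411.9e-9)
= 4.8259e-19 J
= 3.0124 eV
KE = E_photon - phi
= 3.0124 - 2.77
= 0.2424 eV

0.2424


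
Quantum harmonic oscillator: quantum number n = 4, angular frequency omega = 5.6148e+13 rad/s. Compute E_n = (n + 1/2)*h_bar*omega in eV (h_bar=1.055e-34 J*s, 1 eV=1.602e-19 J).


E = (n + 1/2) * h_bar * omega
= (4 + 0.5) * 1.055e-34 * 5.6148e+13
= 4.5 * 5.9236e-21
= 2.6656e-20 J
= 0.1664 eV

0.1664


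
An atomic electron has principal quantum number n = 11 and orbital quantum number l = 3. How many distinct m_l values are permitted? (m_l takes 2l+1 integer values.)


m_l ranges from -l to +l in integer steps
So m_l goes from -3 to +3
Count = 2l + 1 = 2*3 + 1
= 7

7


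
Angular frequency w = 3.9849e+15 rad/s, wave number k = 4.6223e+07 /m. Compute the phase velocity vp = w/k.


vp = w / k
= 3.9849e+15 / 4.6223e+07
= 8.6210e+07 m/s

8.6210e+07


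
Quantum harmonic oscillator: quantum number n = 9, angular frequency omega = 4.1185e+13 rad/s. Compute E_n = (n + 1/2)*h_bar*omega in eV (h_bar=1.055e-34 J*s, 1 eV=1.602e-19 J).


E = (n + 1/2) * h_bar * omega
= (9 + 0.5) * 1.055e-34 * 4.1185e+13
= 9.5 * 4.3450e-21
= 4.1278e-20 J
= 0.2577 eV

0.2577
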